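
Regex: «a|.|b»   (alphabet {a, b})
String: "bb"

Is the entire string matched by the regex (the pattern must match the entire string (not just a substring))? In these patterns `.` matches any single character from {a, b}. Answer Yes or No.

No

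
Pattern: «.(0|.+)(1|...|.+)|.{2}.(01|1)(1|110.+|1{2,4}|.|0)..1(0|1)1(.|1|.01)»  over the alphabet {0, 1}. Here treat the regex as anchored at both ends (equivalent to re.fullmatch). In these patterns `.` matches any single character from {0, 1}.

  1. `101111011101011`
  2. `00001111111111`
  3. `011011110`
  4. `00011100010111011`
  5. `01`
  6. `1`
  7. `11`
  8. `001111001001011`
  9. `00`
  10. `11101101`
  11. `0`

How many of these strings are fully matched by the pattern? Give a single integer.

1 → match
2 → match
3 → match
4 → match
5 → no match
6 → no match
7 → no match
8 → match
9 → no match
10 → match
11 → no match
Total matched: 6

6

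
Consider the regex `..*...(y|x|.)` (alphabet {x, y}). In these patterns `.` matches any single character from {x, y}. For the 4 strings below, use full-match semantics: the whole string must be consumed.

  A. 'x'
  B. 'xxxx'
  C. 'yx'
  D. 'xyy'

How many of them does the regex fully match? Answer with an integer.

A → no match
B → no match
C → no match
D → no match
Total matched: 0

0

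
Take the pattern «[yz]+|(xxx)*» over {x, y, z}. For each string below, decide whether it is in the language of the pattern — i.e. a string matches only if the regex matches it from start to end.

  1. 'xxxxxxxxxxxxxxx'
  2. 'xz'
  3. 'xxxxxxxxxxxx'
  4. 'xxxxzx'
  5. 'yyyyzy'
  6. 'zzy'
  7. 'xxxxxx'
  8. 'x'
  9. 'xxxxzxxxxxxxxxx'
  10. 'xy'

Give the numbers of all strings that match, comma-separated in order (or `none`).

1, 3, 5, 6, 7

1 → match
2 → no match
3 → match
4 → no match
5 → match
6 → match
7 → match
8 → no match
9 → no match
10 → no match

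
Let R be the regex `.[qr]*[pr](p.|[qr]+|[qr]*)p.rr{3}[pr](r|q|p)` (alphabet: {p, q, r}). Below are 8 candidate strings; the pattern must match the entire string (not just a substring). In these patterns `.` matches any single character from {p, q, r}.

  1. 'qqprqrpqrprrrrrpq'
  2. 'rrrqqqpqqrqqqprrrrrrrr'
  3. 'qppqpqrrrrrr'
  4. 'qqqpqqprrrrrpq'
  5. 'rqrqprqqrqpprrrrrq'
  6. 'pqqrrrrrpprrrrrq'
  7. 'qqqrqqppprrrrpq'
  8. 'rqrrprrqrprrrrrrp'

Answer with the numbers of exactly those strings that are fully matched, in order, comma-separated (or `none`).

1 → no match
2 → no match
3 → match
4 → match
5 → match
6 → match
7 → match
8 → match

3, 4, 5, 6, 7, 8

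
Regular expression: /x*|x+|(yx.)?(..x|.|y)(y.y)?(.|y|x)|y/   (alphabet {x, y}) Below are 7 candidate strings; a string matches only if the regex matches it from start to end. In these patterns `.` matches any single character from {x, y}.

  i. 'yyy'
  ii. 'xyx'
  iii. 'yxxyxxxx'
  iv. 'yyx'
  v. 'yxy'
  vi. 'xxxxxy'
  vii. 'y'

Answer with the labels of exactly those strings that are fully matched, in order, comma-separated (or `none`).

i → no match
ii → no match
iii → no match
iv → no match
v → no match
vi → no match
vii → match

vii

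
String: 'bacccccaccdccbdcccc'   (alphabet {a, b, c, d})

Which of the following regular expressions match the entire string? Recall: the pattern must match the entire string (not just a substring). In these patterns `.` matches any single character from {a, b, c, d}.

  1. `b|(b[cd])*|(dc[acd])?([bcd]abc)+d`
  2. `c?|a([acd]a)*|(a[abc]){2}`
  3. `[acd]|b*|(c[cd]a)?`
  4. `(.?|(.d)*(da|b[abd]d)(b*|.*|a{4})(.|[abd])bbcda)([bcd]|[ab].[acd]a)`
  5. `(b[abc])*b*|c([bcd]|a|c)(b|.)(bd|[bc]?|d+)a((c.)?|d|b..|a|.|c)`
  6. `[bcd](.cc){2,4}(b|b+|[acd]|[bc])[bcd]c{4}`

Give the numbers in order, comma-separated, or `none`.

6

1 → no match
2 → no match
3 → no match
4 → no match
5 → no match
6 → match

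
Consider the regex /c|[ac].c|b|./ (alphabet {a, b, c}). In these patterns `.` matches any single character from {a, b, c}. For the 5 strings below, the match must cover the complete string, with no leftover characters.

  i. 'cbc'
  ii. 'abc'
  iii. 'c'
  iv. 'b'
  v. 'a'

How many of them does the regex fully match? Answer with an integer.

5

i → match
ii → match
iii → match
iv → match
v → match
Total matched: 5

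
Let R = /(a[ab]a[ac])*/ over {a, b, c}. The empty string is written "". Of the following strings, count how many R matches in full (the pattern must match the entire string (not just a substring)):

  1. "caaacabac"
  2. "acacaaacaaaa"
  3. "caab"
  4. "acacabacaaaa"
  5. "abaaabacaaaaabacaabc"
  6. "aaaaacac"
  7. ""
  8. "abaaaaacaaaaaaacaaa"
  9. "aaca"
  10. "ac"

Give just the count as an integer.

1. "caaacabac" → no match
2. "acacaaacaaaa" → no match
3. "caab" → no match
4. "acacabacaaaa" → no match
5 → no match
6. "aaaaacac" → no match
7. "" → match
8 → no match
9. "aaca" → no match
10. "ac" → no match
Total matched: 1

1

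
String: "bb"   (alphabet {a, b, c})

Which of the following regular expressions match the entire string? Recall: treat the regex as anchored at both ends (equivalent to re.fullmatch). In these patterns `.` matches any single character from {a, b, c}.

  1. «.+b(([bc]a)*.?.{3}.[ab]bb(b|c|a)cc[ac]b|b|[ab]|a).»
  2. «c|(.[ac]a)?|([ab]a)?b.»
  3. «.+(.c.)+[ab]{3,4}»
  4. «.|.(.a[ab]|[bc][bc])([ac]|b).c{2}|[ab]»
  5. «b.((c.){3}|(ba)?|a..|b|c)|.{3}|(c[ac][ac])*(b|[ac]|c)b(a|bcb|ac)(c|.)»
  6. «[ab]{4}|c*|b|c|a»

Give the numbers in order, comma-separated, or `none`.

1 → no match
2 → match
3 → no match
4 → no match
5 → match
6 → no match

2, 5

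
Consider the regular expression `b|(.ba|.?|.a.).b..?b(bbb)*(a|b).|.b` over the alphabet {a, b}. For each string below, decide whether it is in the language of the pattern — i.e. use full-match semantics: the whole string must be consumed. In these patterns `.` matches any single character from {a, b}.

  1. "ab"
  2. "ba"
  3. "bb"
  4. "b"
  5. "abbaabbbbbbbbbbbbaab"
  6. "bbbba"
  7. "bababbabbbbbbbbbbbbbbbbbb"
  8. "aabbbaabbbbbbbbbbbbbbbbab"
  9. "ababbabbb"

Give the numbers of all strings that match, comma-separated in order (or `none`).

1, 3, 4, 7, 8, 9

1 → match
2 → no match
3 → match
4 → match
5 → no match
6 → no match
7 → match
8 → match
9 → match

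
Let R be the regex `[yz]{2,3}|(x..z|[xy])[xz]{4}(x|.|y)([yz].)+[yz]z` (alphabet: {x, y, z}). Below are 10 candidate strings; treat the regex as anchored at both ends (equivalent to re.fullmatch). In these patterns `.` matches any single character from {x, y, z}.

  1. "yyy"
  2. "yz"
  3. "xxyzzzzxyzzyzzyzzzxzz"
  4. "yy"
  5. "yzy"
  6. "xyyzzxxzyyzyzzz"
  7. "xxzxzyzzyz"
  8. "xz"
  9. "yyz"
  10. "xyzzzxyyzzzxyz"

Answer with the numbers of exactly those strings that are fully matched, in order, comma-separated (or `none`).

1 → match
2 → match
3 → match
4 → match
5 → match
6 → match
7 → match
8 → no match
9 → match
10 → no match

1, 2, 3, 4, 5, 6, 7, 9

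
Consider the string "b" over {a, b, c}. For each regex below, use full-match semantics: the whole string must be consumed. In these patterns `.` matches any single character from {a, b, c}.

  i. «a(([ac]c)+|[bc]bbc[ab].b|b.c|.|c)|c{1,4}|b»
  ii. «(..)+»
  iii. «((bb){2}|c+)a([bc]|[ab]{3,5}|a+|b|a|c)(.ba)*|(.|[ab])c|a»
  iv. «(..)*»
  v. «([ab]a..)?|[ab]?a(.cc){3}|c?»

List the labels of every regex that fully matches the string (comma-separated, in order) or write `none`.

i

i → match
ii → no match
iii → no match
iv → no match
v → no match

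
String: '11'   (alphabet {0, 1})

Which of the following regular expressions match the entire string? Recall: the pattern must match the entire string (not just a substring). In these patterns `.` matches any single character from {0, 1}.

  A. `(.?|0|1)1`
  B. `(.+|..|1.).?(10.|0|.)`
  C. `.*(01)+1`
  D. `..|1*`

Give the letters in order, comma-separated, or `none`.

A, B, D

A → match
B → match
C → no match — must end with '011'
D → match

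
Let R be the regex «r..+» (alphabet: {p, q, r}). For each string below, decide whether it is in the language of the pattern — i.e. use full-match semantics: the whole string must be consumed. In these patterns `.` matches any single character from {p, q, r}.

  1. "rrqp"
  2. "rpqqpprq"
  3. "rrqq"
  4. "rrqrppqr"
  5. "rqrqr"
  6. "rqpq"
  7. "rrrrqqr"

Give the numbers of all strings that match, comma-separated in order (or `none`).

1, 2, 3, 4, 5, 6, 7

1 → match
2 → match
3 → match
4 → match
5 → match
6 → match
7 → match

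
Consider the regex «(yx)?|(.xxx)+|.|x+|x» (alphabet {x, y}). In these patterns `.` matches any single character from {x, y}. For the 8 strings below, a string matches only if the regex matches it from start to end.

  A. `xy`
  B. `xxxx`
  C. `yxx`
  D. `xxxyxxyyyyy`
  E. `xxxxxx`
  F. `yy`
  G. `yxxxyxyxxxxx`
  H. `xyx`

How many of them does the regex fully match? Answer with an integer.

2

A → no match
B → match
C → no match
D → no match
E → match
F → no match
G → no match
H → no match
Total matched: 2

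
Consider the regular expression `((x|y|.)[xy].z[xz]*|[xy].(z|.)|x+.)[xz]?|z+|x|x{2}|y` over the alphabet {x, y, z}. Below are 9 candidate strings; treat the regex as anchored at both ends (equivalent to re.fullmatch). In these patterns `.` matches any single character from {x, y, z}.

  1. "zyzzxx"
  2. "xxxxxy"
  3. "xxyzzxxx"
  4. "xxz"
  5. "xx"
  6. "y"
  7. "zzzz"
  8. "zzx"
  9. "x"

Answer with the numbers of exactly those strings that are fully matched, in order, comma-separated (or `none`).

1 → match
2 → match
3 → match
4 → match
5 → match
6 → match
7 → match
8 → no match
9 → match

1, 2, 3, 4, 5, 6, 7, 9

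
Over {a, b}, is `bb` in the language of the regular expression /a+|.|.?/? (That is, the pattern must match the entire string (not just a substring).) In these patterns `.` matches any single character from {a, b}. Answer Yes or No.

No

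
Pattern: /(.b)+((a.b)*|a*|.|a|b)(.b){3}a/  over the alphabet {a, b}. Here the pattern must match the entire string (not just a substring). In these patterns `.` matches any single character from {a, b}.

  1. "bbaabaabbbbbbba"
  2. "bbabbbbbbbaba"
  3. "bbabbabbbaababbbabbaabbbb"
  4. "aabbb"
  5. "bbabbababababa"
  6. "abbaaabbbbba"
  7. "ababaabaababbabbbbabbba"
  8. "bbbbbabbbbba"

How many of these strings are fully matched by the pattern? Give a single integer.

4

1 → match
2 → match
3 → no match — must end with "ba"
4 → no match — must end with "ba"
5 → no match
6 → no match
7 → match
8 → match
Total matched: 4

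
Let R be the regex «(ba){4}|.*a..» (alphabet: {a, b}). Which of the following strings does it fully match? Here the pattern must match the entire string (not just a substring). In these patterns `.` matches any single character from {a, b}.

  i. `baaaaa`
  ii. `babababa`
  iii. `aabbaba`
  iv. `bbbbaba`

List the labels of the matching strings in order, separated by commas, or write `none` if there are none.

i. `baaaaa` → match
ii. `babababa` → match
iii. `aabbaba` → match
iv. `bbbbaba` → match

i, ii, iii, iv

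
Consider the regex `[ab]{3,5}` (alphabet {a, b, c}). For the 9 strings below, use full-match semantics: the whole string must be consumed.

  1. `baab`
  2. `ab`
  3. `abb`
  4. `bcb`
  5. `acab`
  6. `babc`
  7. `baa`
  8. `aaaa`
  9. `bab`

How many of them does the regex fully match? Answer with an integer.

5

1 → match
2 → no match
3 → match
4 → no match
5 → no match
6 → no match
7 → match
8 → match
9 → match
Total matched: 5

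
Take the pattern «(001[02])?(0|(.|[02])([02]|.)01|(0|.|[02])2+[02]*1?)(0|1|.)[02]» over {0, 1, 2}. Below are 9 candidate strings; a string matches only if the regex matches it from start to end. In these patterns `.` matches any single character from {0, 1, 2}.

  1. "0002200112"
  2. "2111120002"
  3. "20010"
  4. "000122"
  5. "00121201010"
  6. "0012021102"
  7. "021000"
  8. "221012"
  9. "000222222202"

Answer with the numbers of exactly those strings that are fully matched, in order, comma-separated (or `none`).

4

1. "0002200112" → no match
2. "2111120002" → no match
3. "20010" → no match
4. "000122" → match
5. "00121201010" → no match
6. "0012021102" → no match
7. "021000" → no match
8. "221012" → no match
9. "000222222202" → no match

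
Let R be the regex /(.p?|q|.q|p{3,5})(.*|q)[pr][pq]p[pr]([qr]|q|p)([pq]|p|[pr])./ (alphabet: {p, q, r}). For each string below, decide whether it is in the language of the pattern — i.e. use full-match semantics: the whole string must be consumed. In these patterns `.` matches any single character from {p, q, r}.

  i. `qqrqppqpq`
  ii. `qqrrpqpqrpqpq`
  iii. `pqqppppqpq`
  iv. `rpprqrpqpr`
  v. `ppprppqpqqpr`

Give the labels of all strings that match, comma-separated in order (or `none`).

i, iii

i → match
ii → no match
iii → match
iv → no match
v → no match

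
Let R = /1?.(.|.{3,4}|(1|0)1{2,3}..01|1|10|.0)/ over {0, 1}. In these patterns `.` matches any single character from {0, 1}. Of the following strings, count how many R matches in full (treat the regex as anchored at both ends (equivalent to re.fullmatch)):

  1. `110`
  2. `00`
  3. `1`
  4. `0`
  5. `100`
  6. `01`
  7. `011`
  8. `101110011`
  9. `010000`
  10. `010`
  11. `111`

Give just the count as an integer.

6

1. `110` → match
2. `00` → match
3. `1` → no match
4. `0` → no match
5. `100` → match
6. `01` → match
7. `011` → no match
8. `101110011` → no match
9. `010000` → no match
10. `010` → match
11. `111` → match
Total matched: 6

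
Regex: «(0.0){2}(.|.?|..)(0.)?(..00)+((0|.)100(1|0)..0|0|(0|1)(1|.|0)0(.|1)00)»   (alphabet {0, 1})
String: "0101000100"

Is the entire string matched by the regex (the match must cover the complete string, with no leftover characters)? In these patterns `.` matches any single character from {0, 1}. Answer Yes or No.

No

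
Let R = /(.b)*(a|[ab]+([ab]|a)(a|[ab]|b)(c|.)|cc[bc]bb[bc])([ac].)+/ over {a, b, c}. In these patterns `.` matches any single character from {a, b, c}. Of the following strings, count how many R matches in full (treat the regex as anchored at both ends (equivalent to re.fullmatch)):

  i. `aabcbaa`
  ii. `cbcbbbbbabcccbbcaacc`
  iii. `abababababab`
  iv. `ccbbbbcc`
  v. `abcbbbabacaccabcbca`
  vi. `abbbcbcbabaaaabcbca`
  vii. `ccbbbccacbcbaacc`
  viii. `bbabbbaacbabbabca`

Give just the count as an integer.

7

i → match
ii → match
iii → match
iv → match
v → match
vi → match
vii → match
viii → no match
Total matched: 7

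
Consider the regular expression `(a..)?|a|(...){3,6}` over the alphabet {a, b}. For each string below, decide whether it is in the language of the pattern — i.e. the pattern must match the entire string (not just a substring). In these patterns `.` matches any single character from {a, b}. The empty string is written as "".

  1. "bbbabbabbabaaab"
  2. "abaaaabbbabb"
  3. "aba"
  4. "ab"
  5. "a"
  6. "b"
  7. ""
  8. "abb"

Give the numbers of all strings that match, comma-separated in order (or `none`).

1, 2, 3, 5, 7, 8

1 → match
2 → match
3 → match
4 → no match
5 → match
6 → no match
7 → match
8 → match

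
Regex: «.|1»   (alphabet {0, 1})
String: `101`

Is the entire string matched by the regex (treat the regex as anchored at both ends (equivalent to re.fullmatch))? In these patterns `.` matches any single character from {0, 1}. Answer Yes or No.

No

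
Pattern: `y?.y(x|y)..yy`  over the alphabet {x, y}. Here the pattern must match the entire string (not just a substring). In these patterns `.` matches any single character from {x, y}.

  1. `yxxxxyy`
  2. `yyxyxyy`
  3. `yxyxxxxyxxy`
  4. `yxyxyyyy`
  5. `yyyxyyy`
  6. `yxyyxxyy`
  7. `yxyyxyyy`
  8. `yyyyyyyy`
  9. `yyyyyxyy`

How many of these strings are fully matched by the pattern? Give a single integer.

7

1 → no match
2 → match
3 → no match — must end with `yy`
4 → match
5 → match
6 → match
7 → match
8 → match
9 → match
Total matched: 7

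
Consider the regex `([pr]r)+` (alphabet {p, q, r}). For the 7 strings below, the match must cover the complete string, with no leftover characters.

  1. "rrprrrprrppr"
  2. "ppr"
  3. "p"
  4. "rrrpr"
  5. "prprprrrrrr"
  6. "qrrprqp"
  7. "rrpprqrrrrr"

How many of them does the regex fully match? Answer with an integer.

0

1 → no match
2 → no match
3 → no match — must end with "r"
4 → no match
5 → no match
6 → no match — must end with "r"
7 → no match
Total matched: 0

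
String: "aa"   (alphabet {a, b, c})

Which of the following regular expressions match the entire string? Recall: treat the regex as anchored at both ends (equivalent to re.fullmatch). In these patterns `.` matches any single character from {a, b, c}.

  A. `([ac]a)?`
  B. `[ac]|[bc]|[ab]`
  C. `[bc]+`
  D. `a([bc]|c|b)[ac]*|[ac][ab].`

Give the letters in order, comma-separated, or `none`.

A

A → match
B → no match
C → no match
D → no match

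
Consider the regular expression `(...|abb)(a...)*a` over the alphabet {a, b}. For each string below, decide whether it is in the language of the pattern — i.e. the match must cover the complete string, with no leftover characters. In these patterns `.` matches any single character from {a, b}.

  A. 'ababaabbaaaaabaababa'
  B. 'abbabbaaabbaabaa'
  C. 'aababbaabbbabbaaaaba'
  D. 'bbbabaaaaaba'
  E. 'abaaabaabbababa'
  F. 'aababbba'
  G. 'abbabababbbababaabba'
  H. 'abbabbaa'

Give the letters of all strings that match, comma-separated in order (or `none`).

A → no match
B → match
C → match
D → match
E → no match
F → match
G → match
H → match

B, C, D, F, G, H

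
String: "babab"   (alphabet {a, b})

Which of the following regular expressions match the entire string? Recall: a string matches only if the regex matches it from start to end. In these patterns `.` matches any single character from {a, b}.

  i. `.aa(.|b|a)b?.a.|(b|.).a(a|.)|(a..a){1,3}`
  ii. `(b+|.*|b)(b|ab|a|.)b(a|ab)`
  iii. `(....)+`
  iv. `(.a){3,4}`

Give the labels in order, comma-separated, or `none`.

ii

i → no match
ii → match
iii → no match
iv → no match — must end with "a"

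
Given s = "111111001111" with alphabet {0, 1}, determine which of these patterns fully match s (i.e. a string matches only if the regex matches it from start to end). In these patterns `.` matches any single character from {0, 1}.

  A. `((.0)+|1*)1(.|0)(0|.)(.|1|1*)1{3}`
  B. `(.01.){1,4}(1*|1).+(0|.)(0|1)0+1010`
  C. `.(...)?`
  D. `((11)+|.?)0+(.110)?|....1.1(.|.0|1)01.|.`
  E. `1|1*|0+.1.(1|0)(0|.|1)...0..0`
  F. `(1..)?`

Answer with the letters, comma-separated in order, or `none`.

A

A → match
B → no match — must end with "01010"
C → no match
D → no match
E → no match
F → no match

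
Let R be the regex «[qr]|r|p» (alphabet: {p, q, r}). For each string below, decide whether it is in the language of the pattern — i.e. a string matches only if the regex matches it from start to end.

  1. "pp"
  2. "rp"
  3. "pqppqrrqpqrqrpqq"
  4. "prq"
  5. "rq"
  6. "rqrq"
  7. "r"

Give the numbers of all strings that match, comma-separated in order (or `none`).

1. "pp" → no match
2. "rp" → no match
3 → no match
4. "prq" → no match
5. "rq" → no match
6. "rqrq" → no match
7. "r" → match

7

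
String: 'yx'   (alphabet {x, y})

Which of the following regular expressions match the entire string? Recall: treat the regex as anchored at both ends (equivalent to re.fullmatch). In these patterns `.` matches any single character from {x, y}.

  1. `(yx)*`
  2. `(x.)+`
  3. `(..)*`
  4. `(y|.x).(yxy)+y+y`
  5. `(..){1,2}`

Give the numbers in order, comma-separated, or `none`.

1 → match
2 → no match — must start with 'x'
3 → match
4 → no match — must end with 'yy'
5 → match

1, 3, 5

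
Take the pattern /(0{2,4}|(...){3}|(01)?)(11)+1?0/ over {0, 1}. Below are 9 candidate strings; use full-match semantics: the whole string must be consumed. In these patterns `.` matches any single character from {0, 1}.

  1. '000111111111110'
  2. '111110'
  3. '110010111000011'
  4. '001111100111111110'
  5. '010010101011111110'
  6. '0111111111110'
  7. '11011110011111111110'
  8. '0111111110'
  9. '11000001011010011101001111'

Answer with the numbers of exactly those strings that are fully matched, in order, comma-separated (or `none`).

1 → match
2 → match
3 → no match — must end with '0'
4 → match
5 → no match
6 → match
7 → match
8 → match
9 → no match — must end with '0'

1, 2, 4, 6, 7, 8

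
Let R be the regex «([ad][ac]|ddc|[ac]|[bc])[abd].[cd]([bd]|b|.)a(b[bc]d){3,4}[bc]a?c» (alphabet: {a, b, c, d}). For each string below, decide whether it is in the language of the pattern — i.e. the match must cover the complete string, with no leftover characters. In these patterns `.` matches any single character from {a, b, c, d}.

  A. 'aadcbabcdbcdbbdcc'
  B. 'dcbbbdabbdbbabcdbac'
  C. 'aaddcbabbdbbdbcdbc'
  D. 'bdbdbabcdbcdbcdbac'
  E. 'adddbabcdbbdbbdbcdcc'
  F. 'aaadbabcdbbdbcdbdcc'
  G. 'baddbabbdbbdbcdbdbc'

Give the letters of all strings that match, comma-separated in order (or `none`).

A, C, D, E

A → match
B → no match
C → match
D → match
E → match
F → no match
G → no match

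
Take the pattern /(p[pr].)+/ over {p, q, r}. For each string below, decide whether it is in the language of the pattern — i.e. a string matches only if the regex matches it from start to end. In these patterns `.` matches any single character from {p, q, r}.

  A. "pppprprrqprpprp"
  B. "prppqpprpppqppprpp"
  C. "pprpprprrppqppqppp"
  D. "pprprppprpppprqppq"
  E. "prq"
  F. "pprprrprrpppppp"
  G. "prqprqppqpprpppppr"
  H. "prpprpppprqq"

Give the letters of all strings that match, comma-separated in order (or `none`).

A → no match
B → no match
C → match
D → match
E → match
F → match
G → match
H → no match

C, D, E, F, G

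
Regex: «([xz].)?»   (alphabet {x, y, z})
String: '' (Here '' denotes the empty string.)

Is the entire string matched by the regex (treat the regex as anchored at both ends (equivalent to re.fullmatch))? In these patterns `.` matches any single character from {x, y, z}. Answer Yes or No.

Yes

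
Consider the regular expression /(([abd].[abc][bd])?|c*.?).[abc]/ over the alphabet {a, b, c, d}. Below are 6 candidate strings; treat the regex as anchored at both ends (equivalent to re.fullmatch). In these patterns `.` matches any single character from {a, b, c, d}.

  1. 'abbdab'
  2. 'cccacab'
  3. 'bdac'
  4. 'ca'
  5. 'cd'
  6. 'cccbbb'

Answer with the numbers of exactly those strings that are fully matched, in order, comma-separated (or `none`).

1, 4, 6

1 → match
2 → no match
3 → no match
4 → match
5 → no match
6 → match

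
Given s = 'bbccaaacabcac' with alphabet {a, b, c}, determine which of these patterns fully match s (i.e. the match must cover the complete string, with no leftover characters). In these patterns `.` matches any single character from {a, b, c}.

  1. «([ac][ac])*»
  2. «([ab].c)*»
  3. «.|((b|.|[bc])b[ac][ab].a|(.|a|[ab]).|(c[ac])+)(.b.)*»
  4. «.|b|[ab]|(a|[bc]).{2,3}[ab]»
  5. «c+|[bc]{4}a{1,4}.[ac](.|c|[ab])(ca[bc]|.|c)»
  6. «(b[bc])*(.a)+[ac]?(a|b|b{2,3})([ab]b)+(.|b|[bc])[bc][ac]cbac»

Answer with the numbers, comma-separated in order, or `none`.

1 → no match
2 → no match
3 → no match
4 → no match
5 → match
6 → no match — must end with 'cbac'

5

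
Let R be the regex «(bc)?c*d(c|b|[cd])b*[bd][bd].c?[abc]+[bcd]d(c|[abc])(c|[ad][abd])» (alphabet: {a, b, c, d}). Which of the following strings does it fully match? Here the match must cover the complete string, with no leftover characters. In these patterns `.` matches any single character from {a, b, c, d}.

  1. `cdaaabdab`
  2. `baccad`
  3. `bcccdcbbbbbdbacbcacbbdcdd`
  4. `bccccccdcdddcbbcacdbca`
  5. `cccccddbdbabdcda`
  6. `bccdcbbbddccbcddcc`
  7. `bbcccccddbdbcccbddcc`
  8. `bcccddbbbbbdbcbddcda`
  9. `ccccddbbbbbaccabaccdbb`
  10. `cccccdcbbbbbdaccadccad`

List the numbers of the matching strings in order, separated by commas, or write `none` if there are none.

3, 5, 6, 8

1 → no match
2 → no match
3 → match
4 → no match
5 → match
6 → match
7 → no match
8 → match
9 → no match
10 → no match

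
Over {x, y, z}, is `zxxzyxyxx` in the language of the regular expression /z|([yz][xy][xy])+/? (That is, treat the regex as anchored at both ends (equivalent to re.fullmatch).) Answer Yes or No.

Yes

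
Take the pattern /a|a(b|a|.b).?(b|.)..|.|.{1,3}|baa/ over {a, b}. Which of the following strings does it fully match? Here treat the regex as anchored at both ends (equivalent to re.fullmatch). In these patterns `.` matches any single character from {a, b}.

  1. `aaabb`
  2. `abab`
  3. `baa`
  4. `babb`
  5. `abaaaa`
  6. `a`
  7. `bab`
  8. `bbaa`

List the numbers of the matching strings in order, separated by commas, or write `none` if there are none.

1, 3, 5, 6, 7

1. `aaabb` → match
2. `abab` → no match
3. `baa` → match
4. `babb` → no match
5. `abaaaa` → match
6. `a` → match
7. `bab` → match
8. `bbaa` → no match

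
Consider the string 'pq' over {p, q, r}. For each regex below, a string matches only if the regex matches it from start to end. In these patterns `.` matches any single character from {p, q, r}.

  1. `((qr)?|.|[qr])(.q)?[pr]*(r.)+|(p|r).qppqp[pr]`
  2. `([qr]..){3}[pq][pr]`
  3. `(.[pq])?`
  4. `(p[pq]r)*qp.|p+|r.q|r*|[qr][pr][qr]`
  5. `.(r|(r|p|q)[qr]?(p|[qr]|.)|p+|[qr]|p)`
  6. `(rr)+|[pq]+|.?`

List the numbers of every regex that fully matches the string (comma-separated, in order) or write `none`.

1 → no match
2 → no match
3 → match
4 → no match
5 → match
6 → match

3, 5, 6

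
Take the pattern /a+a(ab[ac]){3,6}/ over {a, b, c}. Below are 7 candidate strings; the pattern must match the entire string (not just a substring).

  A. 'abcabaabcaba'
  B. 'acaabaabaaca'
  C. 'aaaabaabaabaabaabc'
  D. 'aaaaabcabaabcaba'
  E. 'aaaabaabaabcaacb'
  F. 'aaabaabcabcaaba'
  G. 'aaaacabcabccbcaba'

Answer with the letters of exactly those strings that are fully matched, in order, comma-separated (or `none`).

C, D

A → no match
B → no match
C → match
D → match
E → no match
F → no match
G → no match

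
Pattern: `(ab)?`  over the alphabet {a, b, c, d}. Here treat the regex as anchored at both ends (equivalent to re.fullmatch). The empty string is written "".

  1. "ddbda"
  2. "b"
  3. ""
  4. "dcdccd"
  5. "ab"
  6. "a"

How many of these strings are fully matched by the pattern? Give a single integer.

1 → no match
2 → no match
3 → match
4 → no match
5 → match
6 → no match
Total matched: 2

2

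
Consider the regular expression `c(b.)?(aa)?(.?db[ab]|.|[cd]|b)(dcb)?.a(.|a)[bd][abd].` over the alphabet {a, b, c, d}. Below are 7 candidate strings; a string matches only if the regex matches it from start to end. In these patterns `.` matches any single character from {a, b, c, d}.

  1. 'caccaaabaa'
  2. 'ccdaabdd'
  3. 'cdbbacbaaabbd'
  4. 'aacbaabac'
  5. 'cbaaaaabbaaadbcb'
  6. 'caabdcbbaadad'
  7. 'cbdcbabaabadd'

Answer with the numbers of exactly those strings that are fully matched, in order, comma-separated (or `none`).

1 → no match
2 → match
3 → no match
4 → no match — must start with 'c'
5 → no match
6 → match
7 → no match

2, 6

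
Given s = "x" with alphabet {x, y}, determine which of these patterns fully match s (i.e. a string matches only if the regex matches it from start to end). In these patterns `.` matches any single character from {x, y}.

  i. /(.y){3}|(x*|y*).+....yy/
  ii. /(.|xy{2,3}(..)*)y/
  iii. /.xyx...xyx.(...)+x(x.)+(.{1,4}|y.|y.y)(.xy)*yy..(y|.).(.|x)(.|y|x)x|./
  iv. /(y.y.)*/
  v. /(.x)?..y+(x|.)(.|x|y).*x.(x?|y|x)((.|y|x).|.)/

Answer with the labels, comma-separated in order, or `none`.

iii

i → no match
ii → no match — must end with "y"
iii → match
iv → no match
v → no match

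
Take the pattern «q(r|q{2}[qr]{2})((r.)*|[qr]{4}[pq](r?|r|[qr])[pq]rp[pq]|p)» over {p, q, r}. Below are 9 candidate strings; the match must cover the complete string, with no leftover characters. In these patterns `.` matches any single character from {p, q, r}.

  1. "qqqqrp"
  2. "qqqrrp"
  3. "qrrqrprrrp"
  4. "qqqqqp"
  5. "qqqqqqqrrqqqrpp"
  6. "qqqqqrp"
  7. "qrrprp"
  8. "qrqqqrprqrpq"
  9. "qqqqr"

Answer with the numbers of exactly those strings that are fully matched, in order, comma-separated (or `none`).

1, 2, 3, 4, 5, 6, 7, 8, 9

1 → match
2 → match
3 → match
4 → match
5 → match
6 → match
7 → match
8 → match
9 → match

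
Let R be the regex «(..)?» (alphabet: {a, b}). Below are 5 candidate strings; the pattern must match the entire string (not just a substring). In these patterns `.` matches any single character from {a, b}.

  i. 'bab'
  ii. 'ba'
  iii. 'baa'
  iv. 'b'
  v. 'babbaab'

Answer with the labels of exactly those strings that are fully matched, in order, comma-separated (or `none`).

i → no match
ii → match
iii → no match
iv → no match
v → no match

ii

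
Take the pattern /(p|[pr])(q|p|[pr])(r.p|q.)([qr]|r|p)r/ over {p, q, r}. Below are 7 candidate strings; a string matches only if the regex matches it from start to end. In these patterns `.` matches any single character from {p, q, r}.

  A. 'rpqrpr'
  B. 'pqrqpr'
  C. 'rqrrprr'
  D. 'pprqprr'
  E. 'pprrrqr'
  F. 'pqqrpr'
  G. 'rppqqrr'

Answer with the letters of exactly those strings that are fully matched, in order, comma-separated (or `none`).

A, C, D, F

A → match
B → no match
C → match
D → match
E → no match
F → match
G → no match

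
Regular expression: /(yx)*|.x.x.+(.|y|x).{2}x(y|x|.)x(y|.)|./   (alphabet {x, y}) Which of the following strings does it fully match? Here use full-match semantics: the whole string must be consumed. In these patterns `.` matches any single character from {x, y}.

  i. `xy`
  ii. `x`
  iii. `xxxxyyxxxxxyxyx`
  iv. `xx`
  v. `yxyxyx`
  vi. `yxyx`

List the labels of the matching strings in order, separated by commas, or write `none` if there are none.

ii, v, vi

i → no match
ii → match
iii → no match
iv → no match
v → match
vi → match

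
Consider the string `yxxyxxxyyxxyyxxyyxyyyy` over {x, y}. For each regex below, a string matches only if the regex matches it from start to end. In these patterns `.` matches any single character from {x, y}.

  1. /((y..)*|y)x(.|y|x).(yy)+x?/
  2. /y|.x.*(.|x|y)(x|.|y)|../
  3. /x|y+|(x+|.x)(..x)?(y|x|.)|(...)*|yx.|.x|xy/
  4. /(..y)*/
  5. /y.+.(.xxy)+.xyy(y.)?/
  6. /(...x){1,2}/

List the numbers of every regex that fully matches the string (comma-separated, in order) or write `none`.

2, 5

1 → no match
2 → match
3 → no match
4 → no match
5 → match
6 → no match — must end with `x`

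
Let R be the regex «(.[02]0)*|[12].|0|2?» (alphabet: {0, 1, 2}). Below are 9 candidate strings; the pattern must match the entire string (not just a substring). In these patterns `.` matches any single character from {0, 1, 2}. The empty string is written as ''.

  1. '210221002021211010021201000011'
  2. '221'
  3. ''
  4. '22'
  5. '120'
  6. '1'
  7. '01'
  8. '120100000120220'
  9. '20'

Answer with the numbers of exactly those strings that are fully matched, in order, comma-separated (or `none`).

1 → no match
2 → no match
3 → match
4 → match
5 → match
6 → no match
7 → no match
8 → match
9 → match

3, 4, 5, 8, 9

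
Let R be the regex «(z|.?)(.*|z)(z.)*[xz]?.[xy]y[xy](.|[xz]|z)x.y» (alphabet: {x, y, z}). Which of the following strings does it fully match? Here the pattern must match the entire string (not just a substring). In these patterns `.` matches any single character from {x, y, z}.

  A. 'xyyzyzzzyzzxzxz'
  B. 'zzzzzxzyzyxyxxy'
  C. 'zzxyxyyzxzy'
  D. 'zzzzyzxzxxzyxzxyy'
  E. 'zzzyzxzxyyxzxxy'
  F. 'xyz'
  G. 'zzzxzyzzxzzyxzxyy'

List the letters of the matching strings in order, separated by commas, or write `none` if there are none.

A → no match — must end with 'y'
B → no match
C → match
D → no match
E → match
F → no match — must end with 'y'
G → no match

C, E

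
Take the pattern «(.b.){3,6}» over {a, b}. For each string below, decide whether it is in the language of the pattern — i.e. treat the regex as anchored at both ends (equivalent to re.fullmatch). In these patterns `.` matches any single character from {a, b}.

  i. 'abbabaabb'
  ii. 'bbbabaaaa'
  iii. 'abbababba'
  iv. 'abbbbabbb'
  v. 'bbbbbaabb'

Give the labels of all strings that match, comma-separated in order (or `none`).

i. 'abbabaabb' → match
ii. 'bbbabaaaa' → no match
iii. 'abbababba' → match
iv. 'abbbbabbb' → match
v. 'bbbbbaabb' → match

i, iii, iv, v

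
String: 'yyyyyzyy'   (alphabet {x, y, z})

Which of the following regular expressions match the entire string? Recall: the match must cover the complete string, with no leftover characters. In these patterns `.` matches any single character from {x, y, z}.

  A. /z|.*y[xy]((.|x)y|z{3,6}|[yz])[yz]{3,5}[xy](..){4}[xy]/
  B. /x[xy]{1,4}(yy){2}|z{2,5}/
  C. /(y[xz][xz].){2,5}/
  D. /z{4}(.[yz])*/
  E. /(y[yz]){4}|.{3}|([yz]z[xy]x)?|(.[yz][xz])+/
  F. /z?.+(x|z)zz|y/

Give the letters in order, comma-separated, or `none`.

E

A → no match
B → no match
C → no match
D → no match — must start with 'z'
E → match
F → no match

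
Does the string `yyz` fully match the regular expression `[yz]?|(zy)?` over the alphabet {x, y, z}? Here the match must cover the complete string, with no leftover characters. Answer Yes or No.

No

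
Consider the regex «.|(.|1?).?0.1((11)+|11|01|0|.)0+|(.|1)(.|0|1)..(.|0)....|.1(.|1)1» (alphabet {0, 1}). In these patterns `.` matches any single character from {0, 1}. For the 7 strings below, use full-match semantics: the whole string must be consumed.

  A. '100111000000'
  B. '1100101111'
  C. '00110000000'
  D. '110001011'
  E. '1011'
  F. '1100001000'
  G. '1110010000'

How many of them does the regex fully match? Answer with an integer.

A → match
B → no match
C → match
D → match
E → no match
F → no match
G → no match
Total matched: 3

3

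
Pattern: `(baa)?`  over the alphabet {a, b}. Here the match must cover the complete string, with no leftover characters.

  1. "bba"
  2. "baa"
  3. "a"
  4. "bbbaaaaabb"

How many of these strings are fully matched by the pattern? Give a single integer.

1 → no match
2 → match
3 → no match
4 → no match
Total matched: 1

1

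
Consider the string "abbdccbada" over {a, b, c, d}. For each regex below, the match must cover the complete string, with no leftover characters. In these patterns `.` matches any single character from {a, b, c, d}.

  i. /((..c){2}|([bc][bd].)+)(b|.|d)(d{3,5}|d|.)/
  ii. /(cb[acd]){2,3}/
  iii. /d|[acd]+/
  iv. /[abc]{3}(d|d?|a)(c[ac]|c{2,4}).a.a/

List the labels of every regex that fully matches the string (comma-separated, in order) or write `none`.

iv

i → no match
ii → no match — must start with "cb"
iii → no match
iv → match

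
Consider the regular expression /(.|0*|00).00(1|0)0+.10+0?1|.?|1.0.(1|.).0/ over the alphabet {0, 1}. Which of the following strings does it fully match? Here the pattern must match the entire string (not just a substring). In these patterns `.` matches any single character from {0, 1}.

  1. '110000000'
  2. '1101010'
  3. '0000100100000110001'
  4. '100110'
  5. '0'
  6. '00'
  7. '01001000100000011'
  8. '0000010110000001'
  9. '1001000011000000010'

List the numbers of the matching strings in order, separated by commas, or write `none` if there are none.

2, 3, 5, 8

1 → no match
2 → match
3 → match
4 → no match
5 → match
6 → no match
7 → no match
8 → match
9 → no match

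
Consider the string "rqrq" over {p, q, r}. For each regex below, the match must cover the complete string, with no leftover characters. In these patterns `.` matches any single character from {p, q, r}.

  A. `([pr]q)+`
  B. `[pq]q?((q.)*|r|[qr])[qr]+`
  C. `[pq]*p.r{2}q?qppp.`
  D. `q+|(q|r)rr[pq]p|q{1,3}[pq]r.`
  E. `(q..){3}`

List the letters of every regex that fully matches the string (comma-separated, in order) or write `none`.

A → match
B → no match
C → no match
D → no match
E → no match — must start with "q"

A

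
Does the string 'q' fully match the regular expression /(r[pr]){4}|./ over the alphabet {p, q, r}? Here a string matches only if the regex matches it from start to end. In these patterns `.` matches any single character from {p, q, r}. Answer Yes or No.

Yes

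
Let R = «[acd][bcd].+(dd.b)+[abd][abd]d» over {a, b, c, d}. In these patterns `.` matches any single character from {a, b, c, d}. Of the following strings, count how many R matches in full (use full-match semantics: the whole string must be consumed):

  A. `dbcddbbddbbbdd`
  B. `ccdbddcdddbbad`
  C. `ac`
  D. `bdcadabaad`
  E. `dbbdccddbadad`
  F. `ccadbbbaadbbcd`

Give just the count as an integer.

A → match
B → match
C → no match — must end with `d`
D → no match
E → no match
F → no match
Total matched: 2

2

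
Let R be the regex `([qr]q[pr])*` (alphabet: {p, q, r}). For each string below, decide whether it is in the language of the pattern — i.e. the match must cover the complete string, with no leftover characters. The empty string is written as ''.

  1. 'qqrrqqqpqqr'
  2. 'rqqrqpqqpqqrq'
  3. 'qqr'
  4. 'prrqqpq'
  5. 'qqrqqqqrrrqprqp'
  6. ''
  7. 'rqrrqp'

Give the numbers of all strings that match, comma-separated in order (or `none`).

1 → no match
2 → no match
3 → match
4 → no match
5 → no match
6 → match
7 → match

3, 6, 7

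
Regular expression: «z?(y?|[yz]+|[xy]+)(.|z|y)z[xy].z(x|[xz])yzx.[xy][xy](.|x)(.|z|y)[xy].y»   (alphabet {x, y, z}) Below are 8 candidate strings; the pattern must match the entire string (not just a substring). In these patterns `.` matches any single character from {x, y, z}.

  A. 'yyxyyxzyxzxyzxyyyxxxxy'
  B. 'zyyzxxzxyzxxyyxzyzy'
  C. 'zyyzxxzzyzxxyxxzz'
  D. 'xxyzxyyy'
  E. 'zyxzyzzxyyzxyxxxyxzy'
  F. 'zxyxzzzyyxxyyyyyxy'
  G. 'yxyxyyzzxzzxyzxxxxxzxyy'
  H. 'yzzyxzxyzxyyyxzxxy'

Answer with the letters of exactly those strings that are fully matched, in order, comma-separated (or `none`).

A → match
B → match
C → no match — must end with 'y'
D → no match
E → no match
F → no match
G → match
H → match

A, B, G, H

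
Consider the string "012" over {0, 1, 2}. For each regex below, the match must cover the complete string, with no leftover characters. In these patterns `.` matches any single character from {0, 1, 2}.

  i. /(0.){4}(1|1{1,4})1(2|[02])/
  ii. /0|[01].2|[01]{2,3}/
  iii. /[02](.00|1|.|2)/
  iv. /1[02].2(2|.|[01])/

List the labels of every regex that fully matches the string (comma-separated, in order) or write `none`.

ii

i → no match
ii → match
iii → no match
iv → no match — must start with "1"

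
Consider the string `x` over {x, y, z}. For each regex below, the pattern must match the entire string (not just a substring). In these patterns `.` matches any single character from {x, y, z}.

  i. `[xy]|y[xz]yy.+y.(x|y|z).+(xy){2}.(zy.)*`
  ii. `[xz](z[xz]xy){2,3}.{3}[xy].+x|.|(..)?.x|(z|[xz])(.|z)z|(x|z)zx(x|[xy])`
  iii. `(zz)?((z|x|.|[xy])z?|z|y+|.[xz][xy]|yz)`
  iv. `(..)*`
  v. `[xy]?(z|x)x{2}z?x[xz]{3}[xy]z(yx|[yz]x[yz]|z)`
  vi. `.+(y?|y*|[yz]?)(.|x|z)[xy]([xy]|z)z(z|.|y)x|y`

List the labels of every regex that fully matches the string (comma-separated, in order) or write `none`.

i, ii, iii

i → match
ii → match
iii → match
iv → no match
v → no match
vi → no match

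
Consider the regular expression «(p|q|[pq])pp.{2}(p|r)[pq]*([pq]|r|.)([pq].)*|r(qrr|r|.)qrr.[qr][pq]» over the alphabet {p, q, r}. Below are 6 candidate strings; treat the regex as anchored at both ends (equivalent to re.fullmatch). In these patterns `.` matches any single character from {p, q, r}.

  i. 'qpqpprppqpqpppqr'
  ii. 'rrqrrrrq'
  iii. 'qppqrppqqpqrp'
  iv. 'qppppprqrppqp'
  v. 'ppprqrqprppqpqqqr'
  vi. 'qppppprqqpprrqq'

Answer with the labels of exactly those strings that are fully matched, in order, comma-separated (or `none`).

ii, iv, v

i → no match
ii → match
iii → no match
iv → match
v → match
vi → no match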